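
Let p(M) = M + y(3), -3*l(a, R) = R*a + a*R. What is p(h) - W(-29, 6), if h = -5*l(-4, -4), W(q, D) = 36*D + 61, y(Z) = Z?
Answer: -662/3 ≈ -220.67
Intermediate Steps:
l(a, R) = -2*R*a/3 (l(a, R) = -(R*a + a*R)/3 = -(R*a + R*a)/3 = -2*R*a/3)
W(q, D) = 61 + 36*D
h = 160/3 (h = -(-10)*(-4)*(-4)/3 = -5*(-32/3) = 160/3 ≈ 53.333)
p(M) = 3 + M (p(M) = M + 3 = 3 + M)
p(h) - W(-29, 6) = (3 + 160/3) - (61 + 36*6) = 169/3 - (61 + 216) = 169/3 - 1*277 = 169/3 - 277 = -662/3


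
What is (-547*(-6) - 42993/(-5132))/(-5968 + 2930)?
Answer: -16886217/15591016 ≈ -1.0831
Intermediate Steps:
(-547*(-6) - 42993/(-5132))/(-5968 + 2930) = (3282 - 42993*(-1/5132))/(-3038) = (3282 + 42993/5132)*(-1/3038) = (16886217/5132)*(-1/3038) = -16886217/15591016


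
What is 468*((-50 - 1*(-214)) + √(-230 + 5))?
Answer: 76752 + 7020*I ≈ 76752.0 + 7020.0*I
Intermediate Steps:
468*((-50 - 1*(-214)) + √(-230 + 5)) = 468*((-50 + 214) + √(-225)) = 468*(164 + 15*I) = 76752 + 7020*I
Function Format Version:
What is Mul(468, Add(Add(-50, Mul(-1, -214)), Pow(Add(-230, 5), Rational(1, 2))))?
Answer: Add(76752, Mul(7020, I)) ≈ Add(76752., Mul(7020.0, I))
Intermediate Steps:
Mul(468, Add(Add(-50, Mul(-1, -214)), Pow(Add(-230, 5), Rational(1, 2)))) = Mul(468, Add(Add(-50, 214), Pow(-225, Rational(1, 2)))) = Mul(468, Add(164, Mul(15, I))) = Add(76752, Mul(7020, I))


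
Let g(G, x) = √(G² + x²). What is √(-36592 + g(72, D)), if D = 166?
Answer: √(-36592 + 2*√8185) ≈ 190.82*I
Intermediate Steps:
√(-36592 + g(72, D)) = √(-36592 + √(72² + 166²)) = √(-36592 + √(5184 + 27556)) = √(-36592 + √32740) = √(-36592 + 2*√8185)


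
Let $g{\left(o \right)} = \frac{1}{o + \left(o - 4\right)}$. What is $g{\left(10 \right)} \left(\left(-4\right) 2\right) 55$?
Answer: $- \frac{55}{2} \approx -27.5$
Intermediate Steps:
$g{\left(o \right)} = \frac{1}{-4 + 2 o}$ ($g{\left(o \right)} = \frac{1}{o + \left(o - 4\right)} = \frac{1}{o + \left(-4 + o\right)} = \frac{1}{-4 + 2 o}$)
$g{\left(10 \right)} \left(\left(-4\right) 2\right) 55 = \frac{1}{2 \left(-2 + 10\right)} \left(\left(-4\right) 2\right) 55 = \frac{1}{2 \cdot 8} \left(-8\right) 55 = \frac{1}{2} \cdot \frac{1}{8} \left(-8\right) 55 = \frac{1}{16} \left(-8\right) 55 = \left(- \frac{1}{2}\right) 55 = - \frac{55}{2}$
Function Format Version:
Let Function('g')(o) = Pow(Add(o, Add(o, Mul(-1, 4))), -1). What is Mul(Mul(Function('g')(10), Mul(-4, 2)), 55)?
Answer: Rational(-55, 2) ≈ -27.500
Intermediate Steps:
Function('g')(o) = Pow(Add(-4, Mul(2, o)), -1) (Function('g')(o) = Pow(Add(o, Add(o, -4)), -1) = Pow(Add(o, Add(-4, o)), -1) = Pow(Add(-4, Mul(2, o)), -1))
Mul(Mul(Function('g')(10), Mul(-4, 2)), 55) = Mul(Mul(Mul(Rational(1, 2), Pow(Add(-2, 10), -1)), Mul(-4, 2)), 55) = Mul(Mul(Mul(Rational(1, 2), Pow(8, -1)), -8), 55) = Mul(Mul(Mul(Rational(1, 2), Rational(1, 8)), -8), 55) = Mul(Mul(Rational(1, 16), -8), 55) = Mul(Rational(-1, 2), 55) = Rational(-55, 2)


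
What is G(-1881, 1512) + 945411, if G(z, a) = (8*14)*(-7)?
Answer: 944627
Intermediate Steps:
G(z, a) = -784 (G(z, a) = 112*(-7) = -784)
G(-1881, 1512) + 945411 = -784 + 945411 = 944627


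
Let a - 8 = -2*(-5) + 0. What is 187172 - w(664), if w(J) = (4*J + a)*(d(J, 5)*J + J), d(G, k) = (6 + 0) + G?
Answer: -1191197484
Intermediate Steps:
d(G, k) = 6 + G
a = 18 (a = 8 + (-2*(-5) + 0) = 8 + (10 + 0) = 8 + 10 = 18)
w(J) = (18 + 4*J)*(J + J*(6 + J)) (w(J) = (4*J + 18)*((6 + J)*J + J) = (18 + 4*J)*(J*(6 + J) + J) = (18 + 4*J)*(J + J*(6 + J)))
187172 - w(664) = 187172 - 2*664*(63 + 2*664² + 23*664) = 187172 - 2*664*(63 + 2*440896 + 15272) = 187172 - 2*664*(63 + 881792 + 15272) = 187172 - 2*664*897127 = 187172 - 1*1191384656 = 187172 - 1191384656 = -1191197484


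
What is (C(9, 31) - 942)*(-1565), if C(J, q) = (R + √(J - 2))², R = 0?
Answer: 1463275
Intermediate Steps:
C(J, q) = -2 + J (C(J, q) = (0 + √(J - 2))² = (0 + √(-2 + J))² = (√(-2 + J))² = -2 + J)
(C(9, 31) - 942)*(-1565) = ((-2 + 9) - 942)*(-1565) = (7 - 942)*(-1565) = -935*(-1565) = 1463275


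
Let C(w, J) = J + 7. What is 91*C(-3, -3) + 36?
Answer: 400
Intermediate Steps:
C(w, J) = 7 + J
91*C(-3, -3) + 36 = 91*(7 - 3) + 36 = 91*4 + 36 = 364 + 36 = 400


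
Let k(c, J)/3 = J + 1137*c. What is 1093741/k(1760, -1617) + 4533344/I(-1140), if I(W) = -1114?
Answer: -1236003925301/303742683 ≈ -4069.2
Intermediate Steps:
k(c, J) = 3*J + 3411*c (k(c, J) = 3*(J + 1137*c) = 3*J + 3411*c)
1093741/k(1760, -1617) + 4533344/I(-1140) = 1093741/(3*(-1617) + 3411*1760) + 4533344/(-1114) = 1093741/(-4851 + 6003360) + 4533344*(-1/1114) = 1093741/5998509 - 2266672/557 = 1093741*(1/5998509) - 2266672/557 = 99431/545319 - 2266672/557 = -1236003925301/303742683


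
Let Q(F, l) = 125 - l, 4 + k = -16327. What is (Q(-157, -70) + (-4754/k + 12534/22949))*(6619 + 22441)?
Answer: 2132885304575300/374780119 ≈ 5.6910e+6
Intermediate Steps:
k = -16331 (k = -4 - 16327 = -16331)
(Q(-157, -70) + (-4754/k + 12534/22949))*(6619 + 22441) = ((125 - 1*(-70)) + (-4754/(-16331) + 12534/22949))*(6619 + 22441) = ((125 + 70) + (-4754*(-1/16331) + 12534*(1/22949)))*29060 = (195 + (4754/16331 + 12534/22949))*29060 = (195 + 313792300/374780119)*29060 = (73395915505/374780119)*29060 = 2132885304575300/374780119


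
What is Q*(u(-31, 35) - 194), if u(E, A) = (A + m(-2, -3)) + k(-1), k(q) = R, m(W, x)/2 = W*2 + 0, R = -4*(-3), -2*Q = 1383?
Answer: 214365/2 ≈ 1.0718e+5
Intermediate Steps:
Q = -1383/2 (Q = -½*1383 = -1383/2 ≈ -691.50)
R = 12
m(W, x) = 4*W (m(W, x) = 2*(W*2 + 0) = 2*(2*W + 0) = 2*(2*W) = 4*W)
k(q) = 12
u(E, A) = 4 + A (u(E, A) = (A + 4*(-2)) + 12 = (A - 8) + 12 = (-8 + A) + 12 = 4 + A)
Q*(u(-31, 35) - 194) = -1383*((4 + 35) - 194)/2 = -1383*(39 - 194)/2 = -1383/2*(-155) = 214365/2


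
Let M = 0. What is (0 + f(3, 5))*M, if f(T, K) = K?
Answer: 0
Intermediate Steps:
(0 + f(3, 5))*M = (0 + 5)*0 = 5*0 = 0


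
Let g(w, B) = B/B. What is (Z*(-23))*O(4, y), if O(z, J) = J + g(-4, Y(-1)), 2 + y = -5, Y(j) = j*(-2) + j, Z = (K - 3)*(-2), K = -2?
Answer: 1380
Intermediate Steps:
Z = 10 (Z = (-2 - 3)*(-2) = -5*(-2) = 10)
Y(j) = -j (Y(j) = -2*j + j = -j)
y = -7 (y = -2 - 5 = -7)
g(w, B) = 1
O(z, J) = 1 + J (O(z, J) = J + 1 = 1 + J)
(Z*(-23))*O(4, y) = (10*(-23))*(1 - 7) = -230*(-6) = 1380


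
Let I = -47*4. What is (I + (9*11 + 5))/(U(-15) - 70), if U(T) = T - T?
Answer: 6/5 ≈ 1.2000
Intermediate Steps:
I = -188
U(T) = 0
(I + (9*11 + 5))/(U(-15) - 70) = (-188 + (9*11 + 5))/(0 - 70) = (-188 + (99 + 5))/(-70) = (-188 + 104)*(-1/70) = -84*(-1/70) = 6/5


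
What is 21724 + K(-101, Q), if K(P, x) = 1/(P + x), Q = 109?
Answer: 173793/8 ≈ 21724.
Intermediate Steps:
21724 + K(-101, Q) = 21724 + 1/(-101 + 109) = 21724 + 1/8 = 173793/8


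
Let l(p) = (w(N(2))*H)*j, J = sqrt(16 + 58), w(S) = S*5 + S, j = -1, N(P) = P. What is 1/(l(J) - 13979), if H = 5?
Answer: -1/14039 ≈ -7.1230e-5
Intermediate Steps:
w(S) = 6*S (w(S) = 5*S + S = 6*S)
J = sqrt(74) ≈ 8.6023
l(p) = -60 (l(p) = ((6*2)*5)*(-1) = (12*5)*(-1) = 60*(-1) = -60)
1/(l(J) - 13979) = 1/(-60 - 13979) = 1/(-14039) = -1/14039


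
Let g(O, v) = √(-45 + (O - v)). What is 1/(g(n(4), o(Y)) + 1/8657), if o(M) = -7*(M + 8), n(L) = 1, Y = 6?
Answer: -8657/4046957045 + 224830947*√6/4046957045 ≈ 0.13608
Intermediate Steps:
o(M) = -56 - 7*M (o(M) = -7*(8 + M) = -56 - 7*M)
g(O, v) = √(-45 + O - v)
1/(g(n(4), o(Y)) + 1/8657) = 1/(√(-45 + 1 - (-56 - 7*6)) + 1/8657) = 1/(√(-45 + 1 - (-56 - 42)) + 1/8657) = 1/(√(-45 + 1 - 1*(-98)) + 1/8657) = 1/(√(-45 + 1 + 98) + 1/8657) = 1/(√54 + 1/8657) = 1/(3*√6 + 1/8657) = 1/(1/8657 + 3*√6)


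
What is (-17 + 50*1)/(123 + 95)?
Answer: 33/218 ≈ 0.15138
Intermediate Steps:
(-17 + 50*1)/(123 + 95) = (-17 + 50)/218 = 33*(1/218) = 33/218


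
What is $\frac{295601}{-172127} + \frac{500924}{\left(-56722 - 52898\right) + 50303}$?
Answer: $- \frac{103756709865}{10210057259} \approx -10.162$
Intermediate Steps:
$\frac{295601}{-172127} + \frac{500924}{\left(-56722 - 52898\right) + 50303} = 295601 \left(- \frac{1}{172127}\right) + \frac{500924}{\left(-56722 - 52898\right) + 50303} = - \frac{295601}{172127} + \frac{500924}{-109620 + 50303} = - \frac{295601}{172127} + \frac{500924}{-59317} = - \frac{295601}{172127} + 500924 \left(- \frac{1}{59317}\right) = - \frac{295601}{172127} - \frac{500924}{59317} = - \frac{103756709865}{10210057259}$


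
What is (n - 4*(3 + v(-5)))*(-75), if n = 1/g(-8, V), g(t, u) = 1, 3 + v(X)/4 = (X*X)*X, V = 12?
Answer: -152775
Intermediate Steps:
v(X) = -12 + 4*X³ (v(X) = -12 + 4*((X*X)*X) = -12 + 4*(X²*X) = -12 + 4*X³)
n = 1 (n = 1/1 = 1)
(n - 4*(3 + v(-5)))*(-75) = (1 - 4*(3 + (-12 + 4*(-5)³)))*(-75) = (1 - 4*(3 + (-12 + 4*(-125))))*(-75) = (1 - 4*(3 + (-12 - 500)))*(-75) = (1 - 4*(3 - 512))*(-75) = (1 - 4*(-509))*(-75) = (1 + 2036)*(-75) = 2037*(-75) = -152775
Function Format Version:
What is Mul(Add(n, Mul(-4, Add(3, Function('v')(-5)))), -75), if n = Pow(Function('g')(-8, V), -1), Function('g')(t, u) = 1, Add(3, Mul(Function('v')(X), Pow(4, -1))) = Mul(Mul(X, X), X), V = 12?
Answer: -152775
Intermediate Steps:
Function('v')(X) = Add(-12, Mul(4, Pow(X, 3))) (Function('v')(X) = Add(-12, Mul(4, Mul(Mul(X, X), X))) = Add(-12, Mul(4, Mul(Pow(X, 2), X))) = Add(-12, Mul(4, Pow(X, 3))))
n = 1 (n = Pow(1, -1) = 1)
Mul(Add(n, Mul(-4, Add(3, Function('v')(-5)))), -75) = Mul(Add(1, Mul(-4, Add(3, Add(-12, Mul(4, Pow(-5, 3)))))), -75) = Mul(Add(1, Mul(-4, Add(3, Add(-12, Mul(4, -125))))), -75) = Mul(Add(1, Mul(-4, Add(3, Add(-12, -500)))), -75) = Mul(Add(1, Mul(-4, Add(3, -512))), -75) = Mul(Add(1, Mul(-4, -509)), -75) = Mul(Add(1, 2036), -75) = Mul(2037, -75) = -152775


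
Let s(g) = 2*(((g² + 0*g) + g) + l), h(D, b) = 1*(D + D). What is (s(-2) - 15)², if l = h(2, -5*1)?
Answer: 9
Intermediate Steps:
h(D, b) = 2*D (h(D, b) = 1*(2*D) = 2*D)
l = 4 (l = 2*2 = 4)
s(g) = 8 + 2*g + 2*g² (s(g) = 2*(((g² + 0*g) + g) + 4) = 2*(((g² + 0) + g) + 4) = 2*((g² + g) + 4) = 2*((g + g²) + 4) = 2*(4 + g + g²) = 8 + 2*g + 2*g²)
(s(-2) - 15)² = ((8 + 2*(-2) + 2*(-2)²) - 15)² = ((8 - 4 + 2*4) - 15)² = ((8 - 4 + 8) - 15)² = (12 - 15)² = (-3)² = 9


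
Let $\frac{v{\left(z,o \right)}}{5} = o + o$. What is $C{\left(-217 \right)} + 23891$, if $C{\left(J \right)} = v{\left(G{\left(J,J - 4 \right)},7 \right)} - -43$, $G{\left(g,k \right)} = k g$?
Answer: $24004$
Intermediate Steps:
$G{\left(g,k \right)} = g k$
$v{\left(z,o \right)} = 10 o$ ($v{\left(z,o \right)} = 5 \left(o + o\right) = 5 \cdot 2 o = 10 o$)
$C{\left(J \right)} = 113$ ($C{\left(J \right)} = 10 \cdot 7 - -43 = 70 + 43 = 113$)
$C{\left(-217 \right)} + 23891 = 113 + 23891 = 24004$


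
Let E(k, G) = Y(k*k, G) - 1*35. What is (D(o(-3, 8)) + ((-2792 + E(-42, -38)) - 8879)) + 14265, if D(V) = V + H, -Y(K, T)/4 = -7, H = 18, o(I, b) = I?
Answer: 2602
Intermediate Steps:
Y(K, T) = 28 (Y(K, T) = -4*(-7) = 28)
E(k, G) = -7 (E(k, G) = 28 - 1*35 = 28 - 35 = -7)
D(V) = 18 + V (D(V) = V + 18 = 18 + V)
(D(o(-3, 8)) + ((-2792 + E(-42, -38)) - 8879)) + 14265 = ((18 - 3) + ((-2792 - 7) - 8879)) + 14265 = (15 + (-2799 - 8879)) + 14265 = (15 - 11678) + 14265 = -11663 + 14265 = 2602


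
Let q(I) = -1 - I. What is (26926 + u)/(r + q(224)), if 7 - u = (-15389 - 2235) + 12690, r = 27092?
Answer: 31867/26867 ≈ 1.1861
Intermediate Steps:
u = 4941 (u = 7 - ((-15389 - 2235) + 12690) = 7 - (-17624 + 12690) = 7 - 1*(-4934) = 7 + 4934 = 4941)
(26926 + u)/(r + q(224)) = (26926 + 4941)/(27092 + (-1 - 1*224)) = 31867/(27092 + (-1 - 224)) = 31867/(27092 - 225) = 31867/26867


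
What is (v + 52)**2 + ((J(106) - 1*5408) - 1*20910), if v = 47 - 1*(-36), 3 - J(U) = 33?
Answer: -8123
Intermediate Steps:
J(U) = -30 (J(U) = 3 - 1*33 = 3 - 33 = -30)
v = 83 (v = 47 + 36 = 83)
(v + 52)**2 + ((J(106) - 1*5408) - 1*20910) = (83 + 52)**2 + ((-30 - 1*5408) - 1*20910) = 135**2 + ((-30 - 5408) - 20910) = 18225 + (-5438 - 20910) = 18225 - 26348 = -8123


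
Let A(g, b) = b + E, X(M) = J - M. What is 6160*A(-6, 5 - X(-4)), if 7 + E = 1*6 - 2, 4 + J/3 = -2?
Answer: 98560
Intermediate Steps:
J = -18 (J = -12 + 3*(-2) = -12 - 6 = -18)
X(M) = -18 - M
E = -3 (E = -7 + (1*6 - 2) = -7 + (6 - 2) = -7 + 4 = -3)
A(g, b) = -3 + b (A(g, b) = b - 3 = -3 + b)
6160*A(-6, 5 - X(-4)) = 6160*(-3 + (5 - (-18 - 1*(-4)))) = 6160*(-3 + (5 - (-18 + 4))) = 6160*(-3 + (5 - 1*(-14))) = 6160*(-3 + (5 + 14)) = 6160*(-3 + 19) = 6160*16 = 98560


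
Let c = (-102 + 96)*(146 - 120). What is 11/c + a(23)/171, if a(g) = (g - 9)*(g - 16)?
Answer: 4469/8892 ≈ 0.50259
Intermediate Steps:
c = -156 (c = -6*26 = -156)
a(g) = (-16 + g)*(-9 + g) (a(g) = (-9 + g)*(-16 + g) = (-16 + g)*(-9 + g))
11/c + a(23)/171 = 11/(-156) + (144 + 23² - 25*23)/171 = 11*(-1/156) + (144 + 529 - 575)*(1/171) = -11/156 + 98*(1/171) = -11/156 + 98/171 = 4469/8892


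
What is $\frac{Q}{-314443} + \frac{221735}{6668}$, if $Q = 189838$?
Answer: $\frac{68457178821}{2096705924} \approx 32.65$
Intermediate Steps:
$\frac{Q}{-314443} + \frac{221735}{6668} = \frac{189838}{-314443} + \frac{221735}{6668} = 189838 \left(- \frac{1}{314443}\right) + 221735 \cdot \frac{1}{6668} = - \frac{189838}{314443} + \frac{221735}{6668} = \frac{68457178821}{2096705924}$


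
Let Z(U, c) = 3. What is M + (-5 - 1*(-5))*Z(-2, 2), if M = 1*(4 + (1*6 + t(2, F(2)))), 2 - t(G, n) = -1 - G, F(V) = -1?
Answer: 15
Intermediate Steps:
t(G, n) = 3 + G (t(G, n) = 2 - (-1 - G) = 2 + (1 + G) = 3 + G)
M = 15 (M = 1*(4 + (1*6 + (3 + 2))) = 1*(4 + (6 + 5)) = 1*(4 + 11) = 1*15 = 15)
M + (-5 - 1*(-5))*Z(-2, 2) = 15 + (-5 - 1*(-5))*3 = 15 + (-5 + 5)*3 = 15 + 0*3 = 15 + 0 = 15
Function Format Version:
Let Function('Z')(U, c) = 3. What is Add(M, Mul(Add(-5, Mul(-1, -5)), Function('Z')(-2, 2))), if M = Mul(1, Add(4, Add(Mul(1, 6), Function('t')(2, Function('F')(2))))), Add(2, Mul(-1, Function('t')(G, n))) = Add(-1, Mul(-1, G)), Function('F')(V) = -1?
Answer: 15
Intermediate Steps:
Function('t')(G, n) = Add(3, G) (Function('t')(G, n) = Add(2, Mul(-1, Add(-1, Mul(-1, G)))) = Add(2, Add(1, G)) = Add(3, G))
M = 15 (M = Mul(1, Add(4, Add(Mul(1, 6), Add(3, 2)))) = Mul(1, Add(4, Add(6, 5))) = Mul(1, Add(4, 11)) = Mul(1, 15) = 15)
Add(M, Mul(Add(-5, Mul(-1, -5)), Function('Z')(-2, 2))) = Add(15, Mul(Add(-5, Mul(-1, -5)), 3)) = Add(15, Mul(Add(-5, 5), 3)) = Add(15, Mul(0, 3)) = Add(15, 0) = 15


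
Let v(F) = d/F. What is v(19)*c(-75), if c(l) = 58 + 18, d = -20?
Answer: -80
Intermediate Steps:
v(F) = -20/F
c(l) = 76
v(19)*c(-75) = -20/19*76 = -80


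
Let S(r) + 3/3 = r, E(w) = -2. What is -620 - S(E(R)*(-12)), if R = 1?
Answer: -643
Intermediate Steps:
S(r) = -1 + r
-620 - S(E(R)*(-12)) = -620 - (-1 - 2*(-12)) = -620 - (-1 + 24) = -620 - 1*23 = -620 - 23 = -643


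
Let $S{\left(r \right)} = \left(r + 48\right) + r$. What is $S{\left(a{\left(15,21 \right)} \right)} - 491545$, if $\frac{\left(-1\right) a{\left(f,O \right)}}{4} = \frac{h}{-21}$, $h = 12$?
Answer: $- \frac{3440447}{7} \approx -4.9149 \cdot 10^{5}$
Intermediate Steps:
$a{\left(f,O \right)} = \frac{16}{7}$ ($a{\left(f,O \right)} = - 4 \frac{12}{-21} = - 4 \cdot 12 \left(- \frac{1}{21}\right) = \left(-4\right) \left(- \frac{4}{7}\right) = \frac{16}{7}$)
$S{\left(r \right)} = 48 + 2 r$ ($S{\left(r \right)} = \left(48 + r\right) + r = 48 + 2 r$)
$S{\left(a{\left(15,21 \right)} \right)} - 491545 = \left(48 + 2 \cdot \frac{16}{7}\right) - 491545 = \left(48 + \frac{32}{7}\right) - 491545 = \frac{368}{7} - 491545 = - \frac{3440447}{7}$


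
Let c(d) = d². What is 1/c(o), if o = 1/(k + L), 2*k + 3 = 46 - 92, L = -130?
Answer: 95481/4 ≈ 23870.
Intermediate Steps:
k = -49/2 (k = -3/2 + (46 - 92)/2 = -3/2 + (½)*(-46) = -3/2 - 23 = -49/2 ≈ -24.500)
o = -2/309 (o = 1/(-49/2 - 130) = 1/(-309/2) = -2/309 ≈ -0.0064725)
1/c(o) = 1/((-2/309)²) = 1/(4/95481) = 95481/4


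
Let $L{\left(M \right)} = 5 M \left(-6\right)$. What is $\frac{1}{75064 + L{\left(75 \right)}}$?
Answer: $\frac{1}{72814} \approx 1.3734 \cdot 10^{-5}$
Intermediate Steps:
$L{\left(M \right)} = - 30 M$
$\frac{1}{75064 + L{\left(75 \right)}} = \frac{1}{75064 - 2250} = \frac{1}{72814}$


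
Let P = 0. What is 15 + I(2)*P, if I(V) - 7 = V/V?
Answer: 15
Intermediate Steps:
I(V) = 8 (I(V) = 7 + V/V = 7 + 1 = 8)
15 + I(2)*P = 15 + 8*0 = 15 + 0 = 15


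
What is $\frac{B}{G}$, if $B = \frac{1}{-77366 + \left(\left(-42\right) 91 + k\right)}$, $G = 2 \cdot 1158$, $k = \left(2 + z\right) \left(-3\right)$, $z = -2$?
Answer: $- \frac{1}{188031408} \approx -5.3183 \cdot 10^{-9}$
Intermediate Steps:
$k = 0$ ($k = \left(2 - 2\right) \left(-3\right) = 0 \left(-3\right) = 0$)
$G = 2316$
$B = - \frac{1}{81188}$ ($B = \frac{1}{-77366 + \left(\left(-42\right) 91 + 0\right)} = \frac{1}{-77366 + \left(-3822 + 0\right)} = \frac{1}{-77366 - 3822} = \frac{1}{-81188} = - \frac{1}{81188} \approx -1.2317 \cdot 10^{-5}$)
$\frac{B}{G} = - \frac{1}{81188 \cdot 2316} = \left(- \frac{1}{81188}\right) \frac{1}{2316} = - \frac{1}{188031408}$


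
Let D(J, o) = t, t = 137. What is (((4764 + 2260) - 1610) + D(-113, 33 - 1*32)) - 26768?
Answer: -21217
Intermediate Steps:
D(J, o) = 137
(((4764 + 2260) - 1610) + D(-113, 33 - 1*32)) - 26768 = (((4764 + 2260) - 1610) + 137) - 26768 = ((7024 - 1610) + 137) - 26768 = (5414 + 137) - 26768 = 5551 - 26768 = -21217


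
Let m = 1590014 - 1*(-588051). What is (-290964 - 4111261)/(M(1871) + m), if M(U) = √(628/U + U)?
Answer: -17939769536143375/8875962523343706 + 4402225*√6550874299/8875962523343706 ≈ -2.0211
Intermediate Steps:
m = 2178065 (m = 1590014 + 588051 = 2178065)
M(U) = √(U + 628/U)
(-290964 - 4111261)/(M(1871) + m) = (-290964 - 4111261)/(√(1871 + 628/1871) + 2178065) = -4402225/(√(1871 + 628*(1/1871)) + 2178065) = -4402225/(√(1871 + 628/1871) + 2178065) = -4402225/(√(3501269/1871) + 2178065) = -4402225/(√6550874299/1871 + 2178065) = -4402225/(2178065 + √6550874299/1871)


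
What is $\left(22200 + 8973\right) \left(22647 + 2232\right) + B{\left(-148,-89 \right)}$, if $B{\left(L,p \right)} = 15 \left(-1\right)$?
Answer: $775553052$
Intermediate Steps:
$B{\left(L,p \right)} = -15$
$\left(22200 + 8973\right) \left(22647 + 2232\right) + B{\left(-148,-89 \right)} = \left(22200 + 8973\right) \left(22647 + 2232\right) - 15 = 31173 \cdot 24879 - 15 = 775553067 - 15 = 775553052$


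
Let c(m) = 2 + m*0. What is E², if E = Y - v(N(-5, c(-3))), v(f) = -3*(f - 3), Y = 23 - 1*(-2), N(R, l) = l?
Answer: 484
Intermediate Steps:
c(m) = 2 (c(m) = 2 + 0 = 2)
Y = 25 (Y = 23 + 2 = 25)
v(f) = 9 - 3*f (v(f) = -3*(-3 + f) = 9 - 3*f)
E = 22 (E = 25 - (9 - 3*2) = 25 - (9 - 6) = 25 - 1*3 = 25 - 3 = 22)
E² = 22² = 484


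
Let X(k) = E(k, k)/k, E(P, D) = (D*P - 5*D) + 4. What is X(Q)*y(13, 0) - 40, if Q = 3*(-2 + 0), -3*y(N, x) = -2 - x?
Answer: -430/9 ≈ -47.778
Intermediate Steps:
E(P, D) = 4 - 5*D + D*P (E(P, D) = (-5*D + D*P) + 4 = 4 - 5*D + D*P)
y(N, x) = ⅔ + x/3 (y(N, x) = -(-2 - x)/3 = ⅔ + x/3)
Q = -6 (Q = 3*(-2) = -6)
X(k) = (4 + k² - 5*k)/k (X(k) = (4 - 5*k + k*k)/k = (4 - 5*k + k²)/k = (4 + k² - 5*k)/k)
X(Q)*y(13, 0) - 40 = (-5 - 6 + 4/(-6))*(⅔ + (⅓)*0) - 40 = (-5 - 6 + 4*(-⅙))*(⅔ + 0) - 40 = (-5 - 6 - ⅔)*(⅔) - 40 = -35/3*⅔ - 40 = -70/9 - 40 = -430/9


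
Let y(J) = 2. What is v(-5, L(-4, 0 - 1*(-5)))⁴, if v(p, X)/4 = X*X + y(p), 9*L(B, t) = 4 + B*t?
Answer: 7815289901056/43046721 ≈ 1.8155e+5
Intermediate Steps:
L(B, t) = 4/9 + B*t/9 (L(B, t) = (4 + B*t)/9 = 4/9 + B*t/9)
v(p, X) = 8 + 4*X² (v(p, X) = 4*(X*X + 2) = 4*(X² + 2) = 4*(2 + X²) = 8 + 4*X²)
v(-5, L(-4, 0 - 1*(-5)))⁴ = (8 + 4*(4/9 + (⅑)*(-4)*(0 - 1*(-5)))²)⁴ = (8 + 4*(4/9 + (⅑)*(-4)*(0 + 5))²)⁴ = (8 + 4*(4/9 + (⅑)*(-4)*5)²)⁴ = (8 + 4*(4/9 - 20/9)²)⁴ = (8 + 4*(-16/9)²)⁴ = (8 + 4*(256/81))⁴ = (8 + 1024/81)⁴ = (1672/81)⁴ = 7815289901056/43046721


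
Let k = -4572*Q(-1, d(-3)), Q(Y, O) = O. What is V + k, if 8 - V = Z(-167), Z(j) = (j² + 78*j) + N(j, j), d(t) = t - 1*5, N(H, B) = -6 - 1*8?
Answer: 21735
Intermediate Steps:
N(H, B) = -14 (N(H, B) = -6 - 8 = -14)
d(t) = -5 + t (d(t) = t - 5 = -5 + t)
Z(j) = -14 + j² + 78*j (Z(j) = (j² + 78*j) - 14 = -14 + j² + 78*j)
k = 36576 (k = -4572*(-5 - 3) = -4572*(-8) = 36576)
V = -14841 (V = 8 - (-14 + (-167)² + 78*(-167)) = 8 - (-14 + 27889 - 13026) = 8 - 1*14849 = 8 - 14849 = -14841)
V + k = -14841 + 36576 = 21735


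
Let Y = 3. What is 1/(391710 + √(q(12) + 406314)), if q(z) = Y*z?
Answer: 13057/5114543925 - √1806/10229087850 ≈ 2.5488e-6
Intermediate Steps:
q(z) = 3*z
1/(391710 + √(q(12) + 406314)) = 1/(391710 + √(3*12 + 406314)) = 1/(391710 + √(36 + 406314)) = 1/(391710 + √406350) = 1/(391710 + 15*√1806)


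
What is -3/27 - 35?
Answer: -316/9 ≈ -35.111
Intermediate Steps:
-3/27 - 35 = (1/27)*(-3) - 35 = -⅑ - 35 = -316/9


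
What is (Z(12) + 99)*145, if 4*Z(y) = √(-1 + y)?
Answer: 14355 + 145*√11/4 ≈ 14475.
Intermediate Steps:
Z(y) = √(-1 + y)/4
(Z(12) + 99)*145 = (√(-1 + 12)/4 + 99)*145 = (√11/4 + 99)*145 = (99 + √11/4)*145 = 14355 + 145*√11/4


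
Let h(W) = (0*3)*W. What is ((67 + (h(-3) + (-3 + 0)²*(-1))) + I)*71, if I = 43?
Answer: 7171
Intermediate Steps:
h(W) = 0 (h(W) = 0*W = 0)
((67 + (h(-3) + (-3 + 0)²*(-1))) + I)*71 = ((67 + (0 + (-3 + 0)²*(-1))) + 43)*71 = ((67 + (0 + (-3)²*(-1))) + 43)*71 = ((67 + (0 + 9*(-1))) + 43)*71 = ((67 + (0 - 9)) + 43)*71 = ((67 - 9) + 43)*71 = (58 + 43)*71 = 101*71 = 7171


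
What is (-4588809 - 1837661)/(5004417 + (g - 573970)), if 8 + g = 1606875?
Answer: -3213235/3018657 ≈ -1.0645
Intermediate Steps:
g = 1606867 (g = -8 + 1606875 = 1606867)
(-4588809 - 1837661)/(5004417 + (g - 573970)) = (-4588809 - 1837661)/(5004417 + (1606867 - 573970)) = -6426470/(5004417 + 1032897) = -6426470/6037314 = -6426470*1/6037314 = -3213235/3018657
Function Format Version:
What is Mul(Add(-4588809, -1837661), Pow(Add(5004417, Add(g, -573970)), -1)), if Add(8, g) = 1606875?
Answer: Rational(-3213235, 3018657) ≈ -1.0645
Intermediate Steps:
g = 1606867 (g = Add(-8, 1606875) = 1606867)
Mul(Add(-4588809, -1837661), Pow(Add(5004417, Add(g, -573970)), -1)) = Mul(Add(-4588809, -1837661), Pow(Add(5004417, Add(1606867, -573970)), -1)) = Mul(-6426470, Pow(Add(5004417, 1032897), -1)) = Mul(-6426470, Pow(6037314, -1)) = Mul(-6426470, Rational(1, 6037314)) = Rational(-3213235, 3018657)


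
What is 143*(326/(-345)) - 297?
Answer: -149083/345 ≈ -432.12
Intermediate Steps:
143*(326/(-345)) - 297 = 143*(326*(-1/345)) - 297 = 143*(-326/345) - 297 = -46618/345 - 297 = -149083/345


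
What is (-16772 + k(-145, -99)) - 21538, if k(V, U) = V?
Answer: -38455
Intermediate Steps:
(-16772 + k(-145, -99)) - 21538 = (-16772 - 145) - 21538 = -16917 - 21538 = -38455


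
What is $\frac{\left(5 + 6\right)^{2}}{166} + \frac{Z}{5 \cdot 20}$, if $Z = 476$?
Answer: $\frac{22779}{4150} \approx 5.4889$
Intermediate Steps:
$\frac{\left(5 + 6\right)^{2}}{166} + \frac{Z}{5 \cdot 20} = \frac{\left(5 + 6\right)^{2}}{166} + \frac{476}{5 \cdot 20} = 11^{2} \cdot \frac{1}{166} + \frac{476}{100} = 121 \cdot \frac{1}{166} + 476 \cdot \frac{1}{100} = \frac{121}{166} + \frac{119}{25} = \frac{22779}{4150}$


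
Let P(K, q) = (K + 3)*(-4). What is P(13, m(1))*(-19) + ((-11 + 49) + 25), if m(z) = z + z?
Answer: 1279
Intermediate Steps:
m(z) = 2*z
P(K, q) = -12 - 4*K (P(K, q) = (3 + K)*(-4) = -12 - 4*K)
P(13, m(1))*(-19) + ((-11 + 49) + 25) = (-12 - 4*13)*(-19) + ((-11 + 49) + 25) = (-12 - 52)*(-19) + (38 + 25) = -64*(-19) + 63 = 1216 + 63 = 1279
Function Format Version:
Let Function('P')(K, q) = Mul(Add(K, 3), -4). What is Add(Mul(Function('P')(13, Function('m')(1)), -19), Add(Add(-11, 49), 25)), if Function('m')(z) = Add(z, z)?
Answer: 1279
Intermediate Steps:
Function('m')(z) = Mul(2, z)
Function('P')(K, q) = Add(-12, Mul(-4, K)) (Function('P')(K, q) = Mul(Add(3, K), -4) = Add(-12, Mul(-4, K)))
Add(Mul(Function('P')(13, Function('m')(1)), -19), Add(Add(-11, 49), 25)) = Add(Mul(Add(-12, Mul(-4, 13)), -19), Add(Add(-11, 49), 25)) = Add(Mul(Add(-12, -52), -19), Add(38, 25)) = Add(Mul(-64, -19), 63) = Add(1216, 63) = 1279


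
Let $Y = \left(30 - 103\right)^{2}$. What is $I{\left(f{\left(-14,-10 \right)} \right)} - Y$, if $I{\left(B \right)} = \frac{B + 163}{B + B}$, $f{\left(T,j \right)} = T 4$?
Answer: $- \frac{596955}{112} \approx -5330.0$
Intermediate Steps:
$f{\left(T,j \right)} = 4 T$
$Y = 5329$ ($Y = \left(-73\right)^{2} = 5329$)
$I{\left(B \right)} = \frac{163 + B}{2 B}$
$I{\left(f{\left(-14,-10 \right)} \right)} - Y = \frac{163 + 4 \left(-14\right)}{2 \cdot 4 \left(-14\right)} - 5329 = \frac{163 - 56}{2 \left(-56\right)} - 5329 = \frac{1}{2} \left(- \frac{1}{56}\right) 107 - 5329 = - \frac{107}{112} - 5329 = - \frac{596955}{112}$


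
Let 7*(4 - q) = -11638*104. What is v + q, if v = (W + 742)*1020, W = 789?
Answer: 12141720/7 ≈ 1.7345e+6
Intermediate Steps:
v = 1561620 (v = (789 + 742)*1020 = 1531*1020 = 1561620)
q = 1210380/7 (q = 4 - (-11638)*104/7 = 4 - ⅐*(-1210352) = 4 + 1210352/7 = 1210380/7 ≈ 1.7291e+5)
v + q = 1561620 + 1210380/7 = 12141720/7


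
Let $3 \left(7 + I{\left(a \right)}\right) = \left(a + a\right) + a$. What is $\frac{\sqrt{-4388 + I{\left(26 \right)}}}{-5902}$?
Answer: $- \frac{i \sqrt{4369}}{5902} \approx - 0.011199 i$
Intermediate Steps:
$I{\left(a \right)} = -7 + a$ ($I{\left(a \right)} = -7 + \frac{\left(a + a\right) + a}{3} = -7 + \frac{2 a + a}{3} = -7 + \frac{3 a}{3} = -7 + a$)
$\frac{\sqrt{-4388 + I{\left(26 \right)}}}{-5902} = \frac{\sqrt{-4388 + \left(-7 + 26\right)}}{-5902} = \sqrt{-4388 + 19} \left(- \frac{1}{5902}\right) = \sqrt{-4369} \left(- \frac{1}{5902}\right) = i \sqrt{4369} \left(- \frac{1}{5902}\right) = - \frac{i \sqrt{4369}}{5902}$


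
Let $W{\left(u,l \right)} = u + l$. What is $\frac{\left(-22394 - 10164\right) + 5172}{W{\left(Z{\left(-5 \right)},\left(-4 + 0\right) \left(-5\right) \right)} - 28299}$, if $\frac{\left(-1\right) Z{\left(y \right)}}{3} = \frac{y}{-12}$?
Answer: $\frac{109544}{113121} \approx 0.96838$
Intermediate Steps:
$Z{\left(y \right)} = \frac{y}{4}$ ($Z{\left(y \right)} = - 3 \frac{y}{-12} = - 3 \left(- \frac{y}{12}\right) = \frac{y}{4}$)
$W{\left(u,l \right)} = l + u$
$\frac{\left(-22394 - 10164\right) + 5172}{W{\left(Z{\left(-5 \right)},\left(-4 + 0\right) \left(-5\right) \right)} - 28299} = \frac{\left(-22394 - 10164\right) + 5172}{\left(\left(-4 + 0\right) \left(-5\right) + \frac{1}{4} \left(-5\right)\right) - 28299} = \frac{-32558 + 5172}{\left(\left(-4\right) \left(-5\right) - \frac{5}{4}\right) - 28299} = - \frac{27386}{\left(20 - \frac{5}{4}\right) - 28299} = - \frac{27386}{\frac{75}{4} - 28299} = - \frac{27386}{- \frac{113121}{4}} = \left(-27386\right) \left(- \frac{4}{113121}\right) = \frac{109544}{113121}$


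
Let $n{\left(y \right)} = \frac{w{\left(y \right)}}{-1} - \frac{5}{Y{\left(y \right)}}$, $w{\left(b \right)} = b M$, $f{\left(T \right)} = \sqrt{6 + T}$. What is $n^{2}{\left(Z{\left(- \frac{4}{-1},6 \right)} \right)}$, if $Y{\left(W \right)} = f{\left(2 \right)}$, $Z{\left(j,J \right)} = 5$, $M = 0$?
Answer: $\frac{25}{8} \approx 3.125$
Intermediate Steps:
$Y{\left(W \right)} = 2 \sqrt{2}$ ($Y{\left(W \right)} = \sqrt{6 + 2} = \sqrt{8} = 2 \sqrt{2}$)
$w{\left(b \right)} = 0$ ($w{\left(b \right)} = b 0 = 0$)
$n{\left(y \right)} = - \frac{5 \sqrt{2}}{4}$ ($n{\left(y \right)} = \frac{0}{-1} - \frac{5}{2 \sqrt{2}} = 0 \left(-1\right) - 5 \frac{\sqrt{2}}{4} = 0 - \frac{5 \sqrt{2}}{4} = - \frac{5 \sqrt{2}}{4}$)
$n^{2}{\left(Z{\left(- \frac{4}{-1},6 \right)} \right)} = \left(- \frac{5 \sqrt{2}}{4}\right)^{2} = \frac{25}{8}$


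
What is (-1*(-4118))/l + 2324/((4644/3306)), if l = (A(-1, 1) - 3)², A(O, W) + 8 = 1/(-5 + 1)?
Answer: 146892134/87075 ≈ 1687.0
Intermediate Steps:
A(O, W) = -33/4 (A(O, W) = -8 + 1/(-5 + 1) = -8 + 1/(-4) = -8 - ¼ = -33/4)
l = 2025/16 (l = (-33/4 - 3)² = (-45/4)² = 2025/16 ≈ 126.56)
(-1*(-4118))/l + 2324/((4644/3306)) = (-1*(-4118))/(2025/16) + 2324/((4644/3306)) = 4118*(16/2025) + 2324/((4644*(1/3306))) = 65888/2025 + 2324/(774/551) = 65888/2025 + 2324*(551/774) = 65888/2025 + 640262/387 = 146892134/87075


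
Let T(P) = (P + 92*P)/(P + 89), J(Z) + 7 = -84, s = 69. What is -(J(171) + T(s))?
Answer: 7961/158 ≈ 50.386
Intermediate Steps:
J(Z) = -91 (J(Z) = -7 - 84 = -91)
T(P) = 93*P/(89 + P) (T(P) = (93*P)/(89 + P) = 93*P/(89 + P))
-(J(171) + T(s)) = -(-91 + 93*69/(89 + 69)) = -(-91 + 93*69/158) = -(-91 + 93*69*(1/158)) = -(-91 + 6417/158) = -1*(-7961/158) = 7961/158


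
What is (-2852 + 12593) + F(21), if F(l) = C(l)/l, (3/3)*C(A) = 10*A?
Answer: 9751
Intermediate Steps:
C(A) = 10*A
F(l) = 10 (F(l) = (10*l)/l = 10)
(-2852 + 12593) + F(21) = (-2852 + 12593) + 10 = 9741 + 10 = 9751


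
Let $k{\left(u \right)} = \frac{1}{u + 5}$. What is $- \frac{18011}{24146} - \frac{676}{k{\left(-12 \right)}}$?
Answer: $\frac{114240861}{24146} \approx 4731.3$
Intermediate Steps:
$k{\left(u \right)} = \frac{1}{5 + u}$
$- \frac{18011}{24146} - \frac{676}{k{\left(-12 \right)}} = - \frac{18011}{24146} - \frac{676}{\frac{1}{5 - 12}} = \left(-18011\right) \frac{1}{24146} - \frac{676}{\frac{1}{-7}} = - \frac{18011}{24146} - \frac{676}{- \frac{1}{7}} = - \frac{18011}{24146} - -4732 = - \frac{18011}{24146} + 4732 = \frac{114240861}{24146}$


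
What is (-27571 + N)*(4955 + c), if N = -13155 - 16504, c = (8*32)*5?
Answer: -356829050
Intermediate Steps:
c = 1280 (c = 256*5 = 1280)
N = -29659
(-27571 + N)*(4955 + c) = (-27571 - 29659)*(4955 + 1280) = -57230*6235 = -356829050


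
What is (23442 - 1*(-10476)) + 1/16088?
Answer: 545672785/16088 ≈ 33918.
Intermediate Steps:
(23442 - 1*(-10476)) + 1/16088 = (23442 + 10476) + 1/16088 = 33918 + 1/16088 = 545672785/16088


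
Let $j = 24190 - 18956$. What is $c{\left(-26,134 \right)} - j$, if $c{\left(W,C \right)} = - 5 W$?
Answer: $-5104$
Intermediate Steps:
$j = 5234$ ($j = 24190 - 18956 = 5234$)
$c{\left(-26,134 \right)} - j = \left(-5\right) \left(-26\right) - 5234 = 130 - 5234 = -5104$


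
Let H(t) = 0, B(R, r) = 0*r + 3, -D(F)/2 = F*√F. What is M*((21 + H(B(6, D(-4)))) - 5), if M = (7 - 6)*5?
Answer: 80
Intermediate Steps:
D(F) = -2*F^(3/2) (D(F) = -2*F*√F = -2*F^(3/2))
B(R, r) = 3 (B(R, r) = 0 + 3 = 3)
M = 5 (M = 1*5 = 5)
M*((21 + H(B(6, D(-4)))) - 5) = 5*((21 + 0) - 5) = 5*(21 - 5) = 5*16 = 80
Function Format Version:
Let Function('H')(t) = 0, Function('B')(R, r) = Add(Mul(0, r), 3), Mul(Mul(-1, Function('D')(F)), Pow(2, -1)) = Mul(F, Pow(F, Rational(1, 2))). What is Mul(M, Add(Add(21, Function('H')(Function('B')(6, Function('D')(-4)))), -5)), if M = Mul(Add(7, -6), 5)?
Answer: 80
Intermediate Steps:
Function('D')(F) = Mul(-2, Pow(F, Rational(3, 2))) (Function('D')(F) = Mul(-2, Mul(F, Pow(F, Rational(1, 2)))) = Mul(-2, Pow(F, Rational(3, 2))))
Function('B')(R, r) = 3 (Function('B')(R, r) = Add(0, 3) = 3)
M = 5 (M = Mul(1, 5) = 5)
Mul(M, Add(Add(21, Function('H')(Function('B')(6, Function('D')(-4)))), -5)) = Mul(5, Add(Add(21, 0), -5)) = Mul(5, Add(21, -5)) = Mul(5, 16) = 80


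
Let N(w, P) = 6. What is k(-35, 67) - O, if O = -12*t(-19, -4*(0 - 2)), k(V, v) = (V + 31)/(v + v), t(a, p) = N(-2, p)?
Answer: 4822/67 ≈ 71.970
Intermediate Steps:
t(a, p) = 6
k(V, v) = (31 + V)/(2*v) (k(V, v) = (31 + V)/((2*v)) = (31 + V)*(1/(2*v)) = (31 + V)/(2*v))
O = -72 (O = -12*6 = -72)
k(-35, 67) - O = (1/2)*(31 - 35)/67 - 1*(-72) = (1/2)*(1/67)*(-4) + 72 = -2/67 + 72 = 4822/67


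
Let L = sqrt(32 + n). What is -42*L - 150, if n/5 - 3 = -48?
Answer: -150 - 42*I*sqrt(193) ≈ -150.0 - 583.48*I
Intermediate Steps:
n = -225 (n = 15 + 5*(-48) = 15 - 240 = -225)
L = I*sqrt(193) (L = sqrt(32 - 225) = sqrt(-193) = I*sqrt(193) ≈ 13.892*I)
-42*L - 150 = -42*I*sqrt(193) - 150 = -150 - 42*I*sqrt(193)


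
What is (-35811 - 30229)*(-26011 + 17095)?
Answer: 588812640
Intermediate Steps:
(-35811 - 30229)*(-26011 + 17095) = -66040*(-8916) = 588812640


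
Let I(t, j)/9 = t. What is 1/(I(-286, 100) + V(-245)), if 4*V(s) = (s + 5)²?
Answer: 1/11826 ≈ 8.4559e-5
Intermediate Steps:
V(s) = (5 + s)²/4 (V(s) = (s + 5)²/4 = (5 + s)²/4)
I(t, j) = 9*t
1/(I(-286, 100) + V(-245)) = 1/(9*(-286) + (5 - 245)²/4) = 1/(-2574 + (¼)*(-240)²) = 1/(-2574 + (¼)*57600) = 1/(-2574 + 14400) = 1/11826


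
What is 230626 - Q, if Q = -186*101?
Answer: 249412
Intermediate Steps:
Q = -18786
230626 - Q = 230626 - 1*(-18786) = 230626 + 18786 = 249412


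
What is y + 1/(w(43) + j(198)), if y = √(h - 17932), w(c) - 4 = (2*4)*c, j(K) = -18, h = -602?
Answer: 1/330 + I*√18534 ≈ 0.0030303 + 136.14*I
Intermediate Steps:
w(c) = 4 + 8*c (w(c) = 4 + (2*4)*c = 4 + 8*c)
y = I*√18534 (y = √(-602 - 17932) = √(-18534) = I*√18534 ≈ 136.14*I)
y + 1/(w(43) + j(198)) = I*√18534 + 1/((4 + 8*43) - 18) = I*√18534 + 1/((4 + 344) - 18) = I*√18534 + 1/(348 - 18) = I*√18534 + 1/330 = 1/330 + I*√18534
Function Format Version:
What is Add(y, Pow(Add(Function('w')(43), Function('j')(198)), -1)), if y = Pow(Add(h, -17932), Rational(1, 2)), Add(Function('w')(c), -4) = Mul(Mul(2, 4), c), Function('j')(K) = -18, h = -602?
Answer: Add(Rational(1, 330), Mul(I, Pow(18534, Rational(1, 2)))) ≈ Add(0.0030303, Mul(136.14, I))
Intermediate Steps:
Function('w')(c) = Add(4, Mul(8, c)) (Function('w')(c) = Add(4, Mul(Mul(2, 4), c)) = Add(4, Mul(8, c)))
y = Mul(I, Pow(18534, Rational(1, 2))) (y = Pow(Add(-602, -17932), Rational(1, 2)) = Pow(-18534, Rational(1, 2)) = Mul(I, Pow(18534, Rational(1, 2))) ≈ Mul(136.14, I))
Add(y, Pow(Add(Function('w')(43), Function('j')(198)), -1)) = Add(Mul(I, Pow(18534, Rational(1, 2))), Pow(Add(Add(4, Mul(8, 43)), -18), -1)) = Add(Mul(I, Pow(18534, Rational(1, 2))), Pow(Add(Add(4, 344), -18), -1)) = Add(Mul(I, Pow(18534, Rational(1, 2))), Pow(Add(348, -18), -1)) = Add(Mul(I, Pow(18534, Rational(1, 2))), Pow(330, -1)) = Add(Mul(I, Pow(18534, Rational(1, 2))), Rational(1, 330)) = Add(Rational(1, 330), Mul(I, Pow(18534, Rational(1, 2))))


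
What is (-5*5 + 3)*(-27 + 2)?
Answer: 550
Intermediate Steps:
(-5*5 + 3)*(-27 + 2) = (-25 + 3)*(-25) = -22*(-25) = 550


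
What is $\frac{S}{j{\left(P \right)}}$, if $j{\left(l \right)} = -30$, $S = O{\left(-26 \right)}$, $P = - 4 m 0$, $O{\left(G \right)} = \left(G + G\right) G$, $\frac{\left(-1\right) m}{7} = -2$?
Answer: $- \frac{676}{15} \approx -45.067$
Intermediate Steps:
$m = 14$ ($m = \left(-7\right) \left(-2\right) = 14$)
$O{\left(G \right)} = 2 G^{2}$ ($O{\left(G \right)} = 2 G G = 2 G^{2}$)
$P = 0$ ($P = \left(-4\right) 14 \cdot 0 = \left(-56\right) 0 = 0$)
$S = 1352$ ($S = 2 \left(-26\right)^{2} = 2 \cdot 676 = 1352$)
$\frac{S}{j{\left(P \right)}} = \frac{1352}{-30} = 1352 \left(- \frac{1}{30}\right) = - \frac{676}{15}$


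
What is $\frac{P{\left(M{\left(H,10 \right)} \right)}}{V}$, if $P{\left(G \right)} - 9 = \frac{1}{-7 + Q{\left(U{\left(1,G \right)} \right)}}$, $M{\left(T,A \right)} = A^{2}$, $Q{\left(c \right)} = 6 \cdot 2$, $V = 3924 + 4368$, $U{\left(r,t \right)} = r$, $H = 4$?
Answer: $\frac{23}{20730} \approx 0.0011095$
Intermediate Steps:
$V = 8292$
$Q{\left(c \right)} = 12$
$P{\left(G \right)} = \frac{46}{5}$ ($P{\left(G \right)} = 9 + \frac{1}{-7 + 12} = 9 + \frac{1}{5} = \frac{46}{5}$)
$\frac{P{\left(M{\left(H,10 \right)} \right)}}{V} = \frac{46}{5 \cdot 8292} = \frac{46}{5} \cdot \frac{1}{8292} = \frac{23}{20730}$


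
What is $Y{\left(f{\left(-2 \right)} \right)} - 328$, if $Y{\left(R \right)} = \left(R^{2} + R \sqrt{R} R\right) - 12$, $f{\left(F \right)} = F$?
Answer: $-336 + 4 i \sqrt{2} \approx -336.0 + 5.6569 i$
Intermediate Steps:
$Y{\left(R \right)} = -12 + R^{2} + R^{\frac{5}{2}}$ ($Y{\left(R \right)} = \left(R^{2} + R^{\frac{3}{2}} R\right) - 12 = \left(R^{2} + R^{\frac{5}{2}}\right) - 12 = -12 + R^{2} + R^{\frac{5}{2}}$)
$Y{\left(f{\left(-2 \right)} \right)} - 328 = \left(-12 + \left(-2\right)^{2} + \left(-2\right)^{\frac{5}{2}}\right) - 328 = \left(-12 + 4 + 4 i \sqrt{2}\right) - 328 = \left(-8 + 4 i \sqrt{2}\right) - 328 = -336 + 4 i \sqrt{2}$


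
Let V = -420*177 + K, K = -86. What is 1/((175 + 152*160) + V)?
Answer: -1/49931 ≈ -2.0028e-5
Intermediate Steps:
V = -74426 (V = -420*177 - 86 = -74340 - 86 = -74426)
1/((175 + 152*160) + V) = 1/((175 + 152*160) - 74426) = 1/((175 + 24320) - 74426) = 1/(24495 - 74426) = 1/(-49931) = -1/49931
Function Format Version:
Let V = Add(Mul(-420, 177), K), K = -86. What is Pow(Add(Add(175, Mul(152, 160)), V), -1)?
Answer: Rational(-1, 49931) ≈ -2.0028e-5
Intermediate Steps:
V = -74426 (V = Add(Mul(-420, 177), -86) = Add(-74340, -86) = -74426)
Pow(Add(Add(175, Mul(152, 160)), V), -1) = Pow(Add(Add(175, Mul(152, 160)), -74426), -1) = Pow(Add(Add(175, 24320), -74426), -1) = Pow(Add(24495, -74426), -1) = Pow(-49931, -1) = Rational(-1, 49931)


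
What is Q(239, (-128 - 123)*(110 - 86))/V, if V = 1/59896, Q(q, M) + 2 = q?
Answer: 14195352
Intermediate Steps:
Q(q, M) = -2 + q
V = 1/59896 ≈ 1.6696e-5
Q(239, (-128 - 123)*(110 - 86))/V = (-2 + 239)/(1/59896) = 237*59896 = 14195352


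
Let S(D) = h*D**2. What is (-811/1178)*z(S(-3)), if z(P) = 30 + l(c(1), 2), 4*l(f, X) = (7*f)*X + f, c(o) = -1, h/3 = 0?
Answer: -85155/4712 ≈ -18.072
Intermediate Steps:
h = 0 (h = 3*0 = 0)
l(f, X) = f/4 + 7*X*f/4 (l(f, X) = ((7*f)*X + f)/4 = (7*X*f + f)/4 = (f + 7*X*f)/4 = f/4 + 7*X*f/4)
S(D) = 0 (S(D) = 0*D**2 = 0)
z(P) = 105/4 (z(P) = 30 + (1/4)*(-1)*(1 + 7*2) = 30 + (1/4)*(-1)*(1 + 14) = 30 + (1/4)*(-1)*15 = 30 - 15/4 = 105/4)
(-811/1178)*z(S(-3)) = -811/1178*(105/4) = -811*1/1178*(105/4) = -811/1178*105/4 = -85155/4712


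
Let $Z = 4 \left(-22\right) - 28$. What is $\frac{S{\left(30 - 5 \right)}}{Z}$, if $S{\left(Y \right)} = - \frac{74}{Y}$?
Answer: $\frac{37}{1450} \approx 0.025517$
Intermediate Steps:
$Z = -116$ ($Z = -88 - 28 = -116$)
$\frac{S{\left(30 - 5 \right)}}{Z} = \frac{\left(-74\right) \frac{1}{30 - 5}}{-116} = - \frac{74}{30 - 5} \left(- \frac{1}{116}\right) = - \frac{74}{25} \left(- \frac{1}{116}\right) = \left(-74\right) \frac{1}{25} \left(- \frac{1}{116}\right) = \left(- \frac{74}{25}\right) \left(- \frac{1}{116}\right) = \frac{37}{1450}$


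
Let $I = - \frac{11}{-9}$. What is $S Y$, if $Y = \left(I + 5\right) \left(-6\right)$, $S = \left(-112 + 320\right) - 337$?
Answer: $4816$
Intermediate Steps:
$I = \frac{11}{9}$ ($I = \left(-11\right) \left(- \frac{1}{9}\right) = \frac{11}{9} \approx 1.2222$)
$S = -129$ ($S = 208 - 337 = -129$)
$Y = - \frac{112}{3}$ ($Y = \left(\frac{11}{9} + 5\right) \left(-6\right) = \frac{56}{9} \left(-6\right) = - \frac{112}{3} \approx -37.333$)
$S Y = \left(-129\right) \left(- \frac{112}{3}\right) = 4816$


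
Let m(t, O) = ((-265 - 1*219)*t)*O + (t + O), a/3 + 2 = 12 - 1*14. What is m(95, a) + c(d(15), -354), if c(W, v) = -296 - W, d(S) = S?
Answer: 551532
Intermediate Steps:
a = -12 (a = -6 + 3*(12 - 1*14) = -6 + 3*(12 - 14) = -6 + 3*(-2) = -6 - 6 = -12)
m(t, O) = O + t - 484*O*t (m(t, O) = ((-265 - 219)*t)*O + (O + t) = (-484*t)*O + (O + t) = -484*O*t + (O + t) = O + t - 484*O*t)
m(95, a) + c(d(15), -354) = (-12 + 95 - 484*(-12)*95) + (-296 - 1*15) = (-12 + 95 + 551760) + (-296 - 15) = 551843 - 311 = 551532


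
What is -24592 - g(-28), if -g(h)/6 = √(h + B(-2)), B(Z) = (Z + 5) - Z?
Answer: -24592 + 6*I*√23 ≈ -24592.0 + 28.775*I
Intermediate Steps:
B(Z) = 5 (B(Z) = (5 + Z) - Z = 5)
g(h) = -6*√(5 + h) (g(h) = -6*√(h + 5) = -6*√(5 + h))
-24592 - g(-28) = -24592 - (-6)*√(5 - 28) = -24592 - (-6)*√(-23) = -24592 - (-6)*I*√23 = -24592 + 6*I*√23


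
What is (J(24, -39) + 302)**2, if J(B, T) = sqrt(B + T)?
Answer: (302 + I*sqrt(15))**2 ≈ 91189.0 + 2339.3*I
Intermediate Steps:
(J(24, -39) + 302)**2 = (sqrt(24 - 39) + 302)**2 = (sqrt(-15) + 302)**2 = (I*sqrt(15) + 302)**2 = (302 + I*sqrt(15))**2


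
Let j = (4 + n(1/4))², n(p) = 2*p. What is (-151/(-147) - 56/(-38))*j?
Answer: 188595/3724 ≈ 50.643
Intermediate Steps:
j = 81/4 (j = (4 + 2/4)² = (4 + 2*(¼))² = (4 + ½)² = (9/2)² = 81/4 ≈ 20.250)
(-151/(-147) - 56/(-38))*j = (-151/(-147) - 56/(-38))*(81/4) = (-151*(-1/147) - 56*(-1/38))*(81/4) = (151/147 + 28/19)*(81/4) = (6985/2793)*(81/4) = 188595/3724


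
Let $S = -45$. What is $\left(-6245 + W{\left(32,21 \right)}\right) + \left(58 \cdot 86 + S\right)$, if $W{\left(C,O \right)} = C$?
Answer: $-1270$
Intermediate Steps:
$\left(-6245 + W{\left(32,21 \right)}\right) + \left(58 \cdot 86 + S\right) = \left(-6245 + 32\right) + \left(58 \cdot 86 - 45\right) = -6213 + \left(4988 - 45\right) = -6213 + 4943 = -1270$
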